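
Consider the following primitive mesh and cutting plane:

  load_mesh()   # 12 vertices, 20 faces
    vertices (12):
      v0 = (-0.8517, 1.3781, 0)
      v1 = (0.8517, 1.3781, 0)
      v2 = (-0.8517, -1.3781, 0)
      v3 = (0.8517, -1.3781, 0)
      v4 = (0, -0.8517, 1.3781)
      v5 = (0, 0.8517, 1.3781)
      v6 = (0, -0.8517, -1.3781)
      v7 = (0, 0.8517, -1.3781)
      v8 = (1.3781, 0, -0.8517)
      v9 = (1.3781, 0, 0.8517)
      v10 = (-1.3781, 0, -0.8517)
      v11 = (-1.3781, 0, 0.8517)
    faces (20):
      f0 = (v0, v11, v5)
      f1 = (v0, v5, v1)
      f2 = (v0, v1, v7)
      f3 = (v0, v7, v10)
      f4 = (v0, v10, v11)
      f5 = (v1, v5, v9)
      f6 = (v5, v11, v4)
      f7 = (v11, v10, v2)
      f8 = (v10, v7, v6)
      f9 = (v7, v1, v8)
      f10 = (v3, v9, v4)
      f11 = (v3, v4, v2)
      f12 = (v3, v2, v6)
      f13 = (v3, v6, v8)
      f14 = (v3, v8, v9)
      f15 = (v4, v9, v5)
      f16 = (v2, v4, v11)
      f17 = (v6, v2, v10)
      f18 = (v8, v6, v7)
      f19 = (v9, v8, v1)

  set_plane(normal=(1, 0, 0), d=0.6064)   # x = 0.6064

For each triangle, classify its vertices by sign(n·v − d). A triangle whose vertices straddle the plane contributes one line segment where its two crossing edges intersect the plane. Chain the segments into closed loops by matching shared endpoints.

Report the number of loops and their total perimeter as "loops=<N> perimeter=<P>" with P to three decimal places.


Straddling triangles (10 of 20):
  (v0,v5,v1) [--+] → (0.6064, 1.22649, 0.39691)–(0.6064, 1.3781, 0)  len=0.4249
  (v0,v1,v7) [-+-] → (0.6064, 1.3781, 0)–(0.6064, 1.22649, -0.39691)  len=0.4249
  (v1,v5,v9) [+-+] → (0.6064, 1.22649, 0.39691)–(0.6064, 0.47693, 1.14647)  len=1.0600
  (v7,v1,v8) [-++] → (0.6064, 1.22649, -0.39691)–(0.6064, 0.47693, -1.14647)  len=1.0600
  (v3,v9,v4) [++-] → (0.6064, -0.47693, 1.14647)–(0.6064, -1.22649, 0.39691)  len=1.0600
  (v3,v4,v2) [+--] → (0.6064, -1.22649, 0.39691)–(0.6064, -1.3781, 0)  len=0.4249
  (v3,v2,v6) [+--] → (0.6064, -1.3781, 0)–(0.6064, -1.22649, -0.39691)  len=0.4249
  (v3,v6,v8) [+-+] → (0.6064, -1.22649, -0.39691)–(0.6064, -0.47693, -1.14647)  len=1.0600
  (v4,v9,v5) [-+-] → (0.6064, -0.47693, 1.14647)–(0.6064, 0.47693, 1.14647)  len=0.9539
  (v8,v6,v7) [+--] → (0.6064, -0.47693, -1.14647)–(0.6064, 0.47693, -1.14647)  len=0.9539

Chained into 1 loop(s):
  loop 1: 10 segments, perimeter = 7.8474
Total perimeter = 7.847

loops=1 perimeter=7.847


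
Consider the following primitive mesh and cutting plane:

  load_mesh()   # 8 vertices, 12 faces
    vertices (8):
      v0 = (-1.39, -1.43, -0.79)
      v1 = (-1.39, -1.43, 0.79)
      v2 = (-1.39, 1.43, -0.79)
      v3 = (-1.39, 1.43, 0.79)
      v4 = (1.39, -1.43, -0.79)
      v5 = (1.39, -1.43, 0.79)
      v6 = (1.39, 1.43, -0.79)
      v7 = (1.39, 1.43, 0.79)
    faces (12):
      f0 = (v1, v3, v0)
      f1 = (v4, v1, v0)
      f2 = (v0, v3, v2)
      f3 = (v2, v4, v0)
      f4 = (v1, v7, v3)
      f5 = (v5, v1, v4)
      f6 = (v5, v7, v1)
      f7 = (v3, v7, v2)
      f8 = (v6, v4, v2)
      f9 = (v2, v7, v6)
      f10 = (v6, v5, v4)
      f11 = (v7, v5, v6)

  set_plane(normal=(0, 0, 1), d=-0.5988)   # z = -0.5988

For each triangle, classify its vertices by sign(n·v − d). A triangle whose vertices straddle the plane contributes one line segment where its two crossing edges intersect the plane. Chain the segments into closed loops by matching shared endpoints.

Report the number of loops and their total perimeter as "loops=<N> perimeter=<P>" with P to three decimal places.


loops=1 perimeter=11.280

Straddling triangles (8 of 12):
  (v1,v3,v0) [++-] → (-1.39, -1.0839, -0.5988)–(-1.39, -1.43, -0.5988)  len=0.3461
  (v4,v1,v0) [-+-] → (1.05358, -1.43, -0.5988)–(-1.39, -1.43, -0.5988)  len=2.4436
  (v0,v3,v2) [-+-] → (-1.39, -1.0839, -0.5988)–(-1.39, 1.43, -0.5988)  len=2.5139
  (v5,v1,v4) [++-] → (1.05358, -1.43, -0.5988)–(1.39, -1.43, -0.5988)  len=0.3364
  (v3,v7,v2) [++-] → (-1.05358, 1.43, -0.5988)–(-1.39, 1.43, -0.5988)  len=0.3364
  (v2,v7,v6) [-+-] → (-1.05358, 1.43, -0.5988)–(1.39, 1.43, -0.5988)  len=2.4436
  (v6,v5,v4) [-+-] → (1.39, 1.0839, -0.5988)–(1.39, -1.43, -0.5988)  len=2.5139
  (v7,v5,v6) [++-] → (1.39, 1.0839, -0.5988)–(1.39, 1.43, -0.5988)  len=0.3461

Chained into 1 loop(s):
  loop 1: 8 segments, perimeter = 11.2800
Total perimeter = 11.280


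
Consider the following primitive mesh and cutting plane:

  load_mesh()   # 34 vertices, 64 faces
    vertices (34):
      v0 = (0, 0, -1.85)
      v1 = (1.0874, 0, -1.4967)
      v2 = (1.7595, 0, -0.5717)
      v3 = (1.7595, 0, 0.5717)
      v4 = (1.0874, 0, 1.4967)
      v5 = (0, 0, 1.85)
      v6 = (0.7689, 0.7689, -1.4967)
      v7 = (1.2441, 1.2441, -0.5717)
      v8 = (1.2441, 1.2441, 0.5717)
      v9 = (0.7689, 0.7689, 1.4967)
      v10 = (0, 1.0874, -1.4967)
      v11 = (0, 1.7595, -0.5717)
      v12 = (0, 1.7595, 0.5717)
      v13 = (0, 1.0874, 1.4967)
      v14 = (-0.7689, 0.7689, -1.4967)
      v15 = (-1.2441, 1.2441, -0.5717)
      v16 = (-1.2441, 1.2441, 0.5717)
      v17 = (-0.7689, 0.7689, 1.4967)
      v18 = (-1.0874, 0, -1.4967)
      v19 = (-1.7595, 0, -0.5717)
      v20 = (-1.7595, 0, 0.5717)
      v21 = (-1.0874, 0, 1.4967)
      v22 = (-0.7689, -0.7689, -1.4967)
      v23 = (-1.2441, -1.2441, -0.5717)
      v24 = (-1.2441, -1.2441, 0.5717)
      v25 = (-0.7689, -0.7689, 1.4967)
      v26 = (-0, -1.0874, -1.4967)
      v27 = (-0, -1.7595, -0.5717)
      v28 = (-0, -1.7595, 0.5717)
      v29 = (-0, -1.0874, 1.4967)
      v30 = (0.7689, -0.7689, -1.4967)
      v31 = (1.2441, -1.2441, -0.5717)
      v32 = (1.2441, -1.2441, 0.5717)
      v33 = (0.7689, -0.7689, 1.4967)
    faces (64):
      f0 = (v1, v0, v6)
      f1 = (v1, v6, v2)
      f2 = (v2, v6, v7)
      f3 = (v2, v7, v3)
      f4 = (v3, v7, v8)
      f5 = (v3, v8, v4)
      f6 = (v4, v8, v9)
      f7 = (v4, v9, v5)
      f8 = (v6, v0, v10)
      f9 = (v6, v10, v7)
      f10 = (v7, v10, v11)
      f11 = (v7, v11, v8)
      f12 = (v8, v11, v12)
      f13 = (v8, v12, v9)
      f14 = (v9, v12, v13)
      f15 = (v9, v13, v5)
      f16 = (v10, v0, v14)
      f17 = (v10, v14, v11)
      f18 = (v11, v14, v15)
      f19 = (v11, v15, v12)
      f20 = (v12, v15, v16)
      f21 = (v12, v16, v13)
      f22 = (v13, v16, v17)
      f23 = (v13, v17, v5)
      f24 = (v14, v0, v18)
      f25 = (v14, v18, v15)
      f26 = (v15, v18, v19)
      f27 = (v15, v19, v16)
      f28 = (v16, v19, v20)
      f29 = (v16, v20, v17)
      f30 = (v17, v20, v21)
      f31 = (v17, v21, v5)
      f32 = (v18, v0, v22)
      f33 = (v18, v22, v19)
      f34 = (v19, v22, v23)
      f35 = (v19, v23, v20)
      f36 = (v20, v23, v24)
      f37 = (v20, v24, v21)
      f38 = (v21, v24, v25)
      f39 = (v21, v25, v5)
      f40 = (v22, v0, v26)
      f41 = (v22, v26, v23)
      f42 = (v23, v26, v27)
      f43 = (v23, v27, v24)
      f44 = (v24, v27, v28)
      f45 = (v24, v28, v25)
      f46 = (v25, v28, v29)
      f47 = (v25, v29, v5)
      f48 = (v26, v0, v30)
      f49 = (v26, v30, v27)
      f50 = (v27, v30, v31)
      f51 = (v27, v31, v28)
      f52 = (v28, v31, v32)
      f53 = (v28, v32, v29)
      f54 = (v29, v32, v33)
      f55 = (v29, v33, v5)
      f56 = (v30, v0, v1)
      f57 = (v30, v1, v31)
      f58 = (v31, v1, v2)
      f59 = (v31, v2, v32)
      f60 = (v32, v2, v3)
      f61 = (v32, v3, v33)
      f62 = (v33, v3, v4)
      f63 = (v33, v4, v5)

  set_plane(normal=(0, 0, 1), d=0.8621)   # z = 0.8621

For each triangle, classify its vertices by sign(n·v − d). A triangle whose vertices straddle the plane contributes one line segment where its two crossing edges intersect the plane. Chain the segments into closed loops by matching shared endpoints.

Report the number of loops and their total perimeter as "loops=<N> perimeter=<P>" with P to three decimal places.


loops=1 perimeter=9.481

Straddling triangles (16 of 64):
  (v3,v8,v4) [--+] → (1.1949, 0.85352, 0.8621)–(1.5485, 0, 0.8621)  len=0.9239
  (v4,v8,v9) [+-+] → (1.1949, 0.85352, 0.8621)–(1.09491, 1.09491, 0.8621)  len=0.2613
  (v8,v12,v9) [--+] → (0.241393, 1.44851, 0.8621)–(1.09491, 1.09491, 0.8621)  len=0.9239
  (v9,v12,v13) [+-+] → (0.241393, 1.44851, 0.8621)–(0, 1.5485, 0.8621)  len=0.2613
  (v12,v16,v13) [--+] → (-0.85352, 1.1949, 0.8621)–(0, 1.5485, 0.8621)  len=0.9239
  (v13,v16,v17) [+-+] → (-0.85352, 1.1949, 0.8621)–(-1.09491, 1.09491, 0.8621)  len=0.2613
  (v16,v20,v17) [--+] → (-1.44851, 0.241393, 0.8621)–(-1.09491, 1.09491, 0.8621)  len=0.9239
  (v17,v20,v21) [+-+] → (-1.44851, 0.241393, 0.8621)–(-1.5485, 0, 0.8621)  len=0.2613
  (v20,v24,v21) [--+] → (-1.1949, -0.85352, 0.8621)–(-1.5485, 0, 0.8621)  len=0.9239
  (v21,v24,v25) [+-+] → (-1.1949, -0.85352, 0.8621)–(-1.09491, -1.09491, 0.8621)  len=0.2613
  (v24,v28,v25) [--+] → (-0.241393, -1.44851, 0.8621)–(-1.09491, -1.09491, 0.8621)  len=0.9239
  (v25,v28,v29) [+-+] → (-0.241393, -1.44851, 0.8621)–(0, -1.5485, 0.8621)  len=0.2613
  (v28,v32,v29) [--+] → (0.85352, -1.1949, 0.8621)–(0, -1.5485, 0.8621)  len=0.9239
  (v29,v32,v33) [+-+] → (0.85352, -1.1949, 0.8621)–(1.09491, -1.09491, 0.8621)  len=0.2613
  (v32,v3,v33) [--+] → (1.44851, -0.241393, 0.8621)–(1.09491, -1.09491, 0.8621)  len=0.9239
  (v33,v3,v4) [+-+] → (1.44851, -0.241393, 0.8621)–(1.5485, 0, 0.8621)  len=0.2613

Chained into 1 loop(s):
  loop 1: 16 segments, perimeter = 9.4812
Total perimeter = 9.481


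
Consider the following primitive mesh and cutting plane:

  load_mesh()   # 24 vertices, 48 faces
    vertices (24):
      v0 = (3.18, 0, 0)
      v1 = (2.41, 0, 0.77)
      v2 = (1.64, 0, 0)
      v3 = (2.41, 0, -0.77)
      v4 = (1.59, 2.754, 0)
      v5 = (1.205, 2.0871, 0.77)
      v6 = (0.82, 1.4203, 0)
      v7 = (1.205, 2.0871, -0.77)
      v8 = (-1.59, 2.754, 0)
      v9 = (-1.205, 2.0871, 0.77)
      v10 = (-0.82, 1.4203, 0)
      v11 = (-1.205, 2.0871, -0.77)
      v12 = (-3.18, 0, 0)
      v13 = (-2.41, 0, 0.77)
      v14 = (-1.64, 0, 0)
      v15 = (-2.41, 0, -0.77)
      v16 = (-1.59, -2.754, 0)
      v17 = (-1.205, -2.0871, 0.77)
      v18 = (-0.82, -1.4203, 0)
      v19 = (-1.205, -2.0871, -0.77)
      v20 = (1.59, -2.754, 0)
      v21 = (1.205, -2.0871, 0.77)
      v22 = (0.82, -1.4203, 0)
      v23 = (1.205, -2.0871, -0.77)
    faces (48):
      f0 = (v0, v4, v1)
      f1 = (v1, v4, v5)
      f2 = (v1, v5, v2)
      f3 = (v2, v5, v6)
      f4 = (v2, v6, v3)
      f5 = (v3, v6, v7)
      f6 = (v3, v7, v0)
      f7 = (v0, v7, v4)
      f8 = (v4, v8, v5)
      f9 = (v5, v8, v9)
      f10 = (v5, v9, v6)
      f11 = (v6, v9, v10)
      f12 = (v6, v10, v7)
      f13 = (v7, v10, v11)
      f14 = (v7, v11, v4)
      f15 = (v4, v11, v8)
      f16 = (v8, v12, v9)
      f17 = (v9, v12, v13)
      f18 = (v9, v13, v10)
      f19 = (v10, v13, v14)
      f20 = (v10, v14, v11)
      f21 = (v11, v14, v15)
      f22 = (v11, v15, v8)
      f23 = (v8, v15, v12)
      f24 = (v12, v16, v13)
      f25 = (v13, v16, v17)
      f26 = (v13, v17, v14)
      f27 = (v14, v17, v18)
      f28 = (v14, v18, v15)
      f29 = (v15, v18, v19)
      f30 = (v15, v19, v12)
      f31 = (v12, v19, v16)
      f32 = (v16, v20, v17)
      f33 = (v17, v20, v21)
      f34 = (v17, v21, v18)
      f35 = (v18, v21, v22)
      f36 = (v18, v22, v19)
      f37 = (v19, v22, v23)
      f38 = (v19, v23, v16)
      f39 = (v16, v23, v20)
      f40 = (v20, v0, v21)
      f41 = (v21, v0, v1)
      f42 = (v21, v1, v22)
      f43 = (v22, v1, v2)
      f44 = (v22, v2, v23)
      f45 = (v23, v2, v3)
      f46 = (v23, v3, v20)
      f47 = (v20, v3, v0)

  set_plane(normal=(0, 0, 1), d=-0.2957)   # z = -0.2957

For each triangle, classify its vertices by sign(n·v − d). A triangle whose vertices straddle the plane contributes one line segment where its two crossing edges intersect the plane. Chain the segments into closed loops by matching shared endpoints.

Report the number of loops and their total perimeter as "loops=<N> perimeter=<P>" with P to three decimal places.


loops=2 perimeter=28.920

Straddling triangles (24 of 48):
  (v2,v6,v3) [++-] → (1.4306, 0.874868, -0.2957)–(1.9357, 0, -0.2957)  len=1.0102
  (v3,v6,v7) [-+-] → (1.4306, 0.874868, -0.2957)–(0.96785, 1.67637, -0.2957)  len=0.9255
  (v3,v7,v0) [--+] → (2.42155, 0.801501, -0.2957)–(2.8843, 0, -0.2957)  len=0.9255
  (v0,v7,v4) [+-+] → (2.42155, 0.801501, -0.2957)–(1.44215, 2.49789, -0.2957)  len=1.9588
  (v6,v10,v7) [++-] → (-0.0423474, 1.67637, -0.2957)–(0.96785, 1.67637, -0.2957)  len=1.0102
  (v7,v10,v11) [-+-] → (-0.0423474, 1.67637, -0.2957)–(-0.96785, 1.67637, -0.2957)  len=0.9255
  (v7,v11,v4) [--+] → (0.516647, 2.49789, -0.2957)–(1.44215, 2.49789, -0.2957)  len=0.9255
  (v4,v11,v8) [+-+] → (0.516647, 2.49789, -0.2957)–(-1.44215, 2.49789, -0.2957)  len=1.9588
  (v10,v14,v11) [++-] → (-1.47295, 0.801501, -0.2957)–(-0.96785, 1.67637, -0.2957)  len=1.0102
  (v11,v14,v15) [-+-] → (-1.47295, 0.801501, -0.2957)–(-1.9357, 0, -0.2957)  len=0.9255
  (v11,v15,v8) [--+] → (-1.9049, 1.69639, -0.2957)–(-1.44215, 2.49789, -0.2957)  len=0.9255
  (v8,v15,v12) [+-+] → (-1.9049, 1.69639, -0.2957)–(-2.8843, 0, -0.2957)  len=1.9588
  (v14,v18,v15) [++-] → (-1.4306, -0.874868, -0.2957)–(-1.9357, 0, -0.2957)  len=1.0102
  (v15,v18,v19) [-+-] → (-1.4306, -0.874868, -0.2957)–(-0.96785, -1.67637, -0.2957)  len=0.9255
  (v15,v19,v12) [--+] → (-2.42155, -0.801501, -0.2957)–(-2.8843, 0, -0.2957)  len=0.9255
  (v12,v19,v16) [+-+] → (-2.42155, -0.801501, -0.2957)–(-1.44215, -2.49789, -0.2957)  len=1.9588
  (v18,v22,v19) [++-] → (0.0423474, -1.67637, -0.2957)–(-0.96785, -1.67637, -0.2957)  len=1.0102
  (v19,v22,v23) [-+-] → (0.0423474, -1.67637, -0.2957)–(0.96785, -1.67637, -0.2957)  len=0.9255
  (v19,v23,v16) [--+] → (-0.516647, -2.49789, -0.2957)–(-1.44215, -2.49789, -0.2957)  len=0.9255
  (v16,v23,v20) [+-+] → (-0.516647, -2.49789, -0.2957)–(1.44215, -2.49789, -0.2957)  len=1.9588
  (v22,v2,v23) [++-] → (1.47295, -0.801501, -0.2957)–(0.96785, -1.67637, -0.2957)  len=1.0102
  (v23,v2,v3) [-+-] → (1.47295, -0.801501, -0.2957)–(1.9357, 0, -0.2957)  len=0.9255
  (v23,v3,v20) [--+] → (1.9049, -1.69639, -0.2957)–(1.44215, -2.49789, -0.2957)  len=0.9255
  (v20,v3,v0) [+-+] → (1.9049, -1.69639, -0.2957)–(2.8843, 0, -0.2957)  len=1.9588

Chained into 2 loop(s):
  loop 1: 12 segments, perimeter = 11.6142
  loop 2: 12 segments, perimeter = 17.3059
Total perimeter = 28.920


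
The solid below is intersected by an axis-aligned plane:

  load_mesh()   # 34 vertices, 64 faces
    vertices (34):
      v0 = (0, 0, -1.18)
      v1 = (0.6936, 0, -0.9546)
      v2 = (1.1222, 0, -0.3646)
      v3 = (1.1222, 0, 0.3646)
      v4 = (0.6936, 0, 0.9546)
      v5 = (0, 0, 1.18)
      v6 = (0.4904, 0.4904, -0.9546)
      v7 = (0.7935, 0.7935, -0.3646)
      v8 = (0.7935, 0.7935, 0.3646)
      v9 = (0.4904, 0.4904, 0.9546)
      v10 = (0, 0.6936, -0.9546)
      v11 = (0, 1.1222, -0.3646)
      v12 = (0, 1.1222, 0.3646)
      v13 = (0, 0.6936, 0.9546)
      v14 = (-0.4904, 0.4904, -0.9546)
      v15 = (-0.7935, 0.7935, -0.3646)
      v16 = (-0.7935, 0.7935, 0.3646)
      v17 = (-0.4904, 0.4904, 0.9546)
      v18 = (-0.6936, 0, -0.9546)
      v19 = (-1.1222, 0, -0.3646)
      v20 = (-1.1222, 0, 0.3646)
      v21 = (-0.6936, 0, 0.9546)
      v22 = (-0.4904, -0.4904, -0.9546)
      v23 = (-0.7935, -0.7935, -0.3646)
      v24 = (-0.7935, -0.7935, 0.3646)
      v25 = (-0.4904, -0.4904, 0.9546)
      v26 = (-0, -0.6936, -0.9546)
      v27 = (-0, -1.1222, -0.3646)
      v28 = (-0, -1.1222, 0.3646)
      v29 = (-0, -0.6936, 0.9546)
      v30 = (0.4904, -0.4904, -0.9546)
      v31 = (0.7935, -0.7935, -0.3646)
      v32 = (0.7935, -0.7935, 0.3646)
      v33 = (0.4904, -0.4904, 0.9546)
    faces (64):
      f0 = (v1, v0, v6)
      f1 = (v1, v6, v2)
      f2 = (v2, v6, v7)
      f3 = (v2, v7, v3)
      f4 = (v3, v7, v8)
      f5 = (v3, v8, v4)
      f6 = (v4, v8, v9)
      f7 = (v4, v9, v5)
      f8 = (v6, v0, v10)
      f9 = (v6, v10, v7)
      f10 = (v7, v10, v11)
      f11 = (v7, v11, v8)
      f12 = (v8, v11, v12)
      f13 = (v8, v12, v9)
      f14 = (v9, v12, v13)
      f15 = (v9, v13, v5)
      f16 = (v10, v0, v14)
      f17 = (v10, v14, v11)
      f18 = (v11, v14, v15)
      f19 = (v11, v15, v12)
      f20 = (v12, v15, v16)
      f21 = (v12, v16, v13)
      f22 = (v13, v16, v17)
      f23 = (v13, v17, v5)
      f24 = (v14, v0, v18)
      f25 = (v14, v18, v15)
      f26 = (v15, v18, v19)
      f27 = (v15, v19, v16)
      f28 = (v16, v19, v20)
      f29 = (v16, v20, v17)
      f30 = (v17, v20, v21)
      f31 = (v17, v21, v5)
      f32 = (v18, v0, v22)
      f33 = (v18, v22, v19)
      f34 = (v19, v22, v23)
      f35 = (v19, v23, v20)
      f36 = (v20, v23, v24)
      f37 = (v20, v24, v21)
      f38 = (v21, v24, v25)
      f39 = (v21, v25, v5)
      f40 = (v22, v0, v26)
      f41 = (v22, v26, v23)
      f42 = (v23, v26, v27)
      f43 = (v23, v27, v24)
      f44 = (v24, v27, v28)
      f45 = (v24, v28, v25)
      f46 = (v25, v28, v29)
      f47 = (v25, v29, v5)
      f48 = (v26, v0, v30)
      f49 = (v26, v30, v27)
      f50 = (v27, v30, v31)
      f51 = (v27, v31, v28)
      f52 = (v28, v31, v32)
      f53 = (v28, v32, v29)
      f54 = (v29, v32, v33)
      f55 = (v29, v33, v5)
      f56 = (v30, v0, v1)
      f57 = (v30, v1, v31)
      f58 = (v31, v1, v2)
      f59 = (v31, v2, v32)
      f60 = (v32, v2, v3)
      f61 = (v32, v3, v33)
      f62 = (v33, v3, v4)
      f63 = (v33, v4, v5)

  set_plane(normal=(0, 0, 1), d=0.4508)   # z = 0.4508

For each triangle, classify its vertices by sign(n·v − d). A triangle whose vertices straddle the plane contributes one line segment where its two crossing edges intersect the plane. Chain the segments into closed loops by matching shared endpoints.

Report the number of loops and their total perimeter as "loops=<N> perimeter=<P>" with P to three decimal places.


loops=1 perimeter=6.488

Straddling triangles (16 of 64):
  (v3,v8,v4) [--+] → (0.778904, 0.677568, 0.4508)–(1.05958, 0, 0.4508)  len=0.7334
  (v4,v8,v9) [+-+] → (0.778904, 0.677568, 0.4508)–(0.749217, 0.749217, 0.4508)  len=0.0776
  (v8,v12,v9) [--+] → (0.0716483, 1.02989, 0.4508)–(0.749217, 0.749217, 0.4508)  len=0.7334
  (v9,v12,v13) [+-+] → (0.0716483, 1.02989, 0.4508)–(0, 1.05958, 0.4508)  len=0.0776
  (v12,v16,v13) [--+] → (-0.677568, 0.778904, 0.4508)–(0, 1.05958, 0.4508)  len=0.7334
  (v13,v16,v17) [+-+] → (-0.677568, 0.778904, 0.4508)–(-0.749217, 0.749217, 0.4508)  len=0.0776
  (v16,v20,v17) [--+] → (-1.02989, 0.0716483, 0.4508)–(-0.749217, 0.749217, 0.4508)  len=0.7334
  (v17,v20,v21) [+-+] → (-1.02989, 0.0716483, 0.4508)–(-1.05958, 0, 0.4508)  len=0.0776
  (v20,v24,v21) [--+] → (-0.778904, -0.677568, 0.4508)–(-1.05958, 0, 0.4508)  len=0.7334
  (v21,v24,v25) [+-+] → (-0.778904, -0.677568, 0.4508)–(-0.749217, -0.749217, 0.4508)  len=0.0776
  (v24,v28,v25) [--+] → (-0.0716483, -1.02989, 0.4508)–(-0.749217, -0.749217, 0.4508)  len=0.7334
  (v25,v28,v29) [+-+] → (-0.0716483, -1.02989, 0.4508)–(0, -1.05958, 0.4508)  len=0.0776
  (v28,v32,v29) [--+] → (0.677568, -0.778904, 0.4508)–(0, -1.05958, 0.4508)  len=0.7334
  (v29,v32,v33) [+-+] → (0.677568, -0.778904, 0.4508)–(0.749217, -0.749217, 0.4508)  len=0.0776
  (v32,v3,v33) [--+] → (1.02989, -0.0716483, 0.4508)–(0.749217, -0.749217, 0.4508)  len=0.7334
  (v33,v3,v4) [+-+] → (1.02989, -0.0716483, 0.4508)–(1.05958, 0, 0.4508)  len=0.0776

Chained into 1 loop(s):
  loop 1: 16 segments, perimeter = 6.4877
Total perimeter = 6.488


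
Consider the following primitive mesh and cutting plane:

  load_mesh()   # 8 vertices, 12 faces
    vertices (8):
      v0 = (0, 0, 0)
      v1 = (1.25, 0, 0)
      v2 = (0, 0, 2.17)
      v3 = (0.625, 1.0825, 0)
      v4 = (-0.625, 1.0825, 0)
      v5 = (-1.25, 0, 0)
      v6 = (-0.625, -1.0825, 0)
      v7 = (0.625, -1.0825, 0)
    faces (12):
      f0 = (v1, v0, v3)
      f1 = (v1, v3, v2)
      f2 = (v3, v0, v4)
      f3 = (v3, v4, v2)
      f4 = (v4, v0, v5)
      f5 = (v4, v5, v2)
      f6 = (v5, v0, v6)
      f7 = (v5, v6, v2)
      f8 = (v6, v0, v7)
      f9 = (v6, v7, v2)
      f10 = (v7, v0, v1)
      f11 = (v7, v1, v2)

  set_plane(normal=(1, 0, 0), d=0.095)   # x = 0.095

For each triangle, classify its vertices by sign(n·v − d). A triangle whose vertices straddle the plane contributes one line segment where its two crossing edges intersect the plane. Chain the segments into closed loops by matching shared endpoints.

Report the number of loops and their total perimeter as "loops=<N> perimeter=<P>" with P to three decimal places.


loops=1 perimeter=6.744

Straddling triangles (8 of 12):
  (v1,v0,v3) [+-+] → (0.095, 0, 0)–(0.095, 0.16454, 0)  len=0.1645
  (v1,v3,v2) [++-] → (0.095, 0.16454, 1.84016)–(0.095, 0, 2.00508)  len=0.2330
  (v3,v0,v4) [+--] → (0.095, 0.16454, 0)–(0.095, 1.0825, 0)  len=0.9180
  (v3,v4,v2) [+--] → (0.095, 1.0825, 0)–(0.095, 0.16454, 1.84016)  len=2.0564
  (v6,v0,v7) [--+] → (0.095, -0.16454, 0)–(0.095, -1.0825, 0)  len=0.9180
  (v6,v7,v2) [-+-] → (0.095, -1.0825, 0)–(0.095, -0.16454, 1.84016)  len=2.0564
  (v7,v0,v1) [+-+] → (0.095, -0.16454, 0)–(0.095, 0, 0)  len=0.1645
  (v7,v1,v2) [++-] → (0.095, 0, 2.00508)–(0.095, -0.16454, 1.84016)  len=0.2330

Chained into 1 loop(s):
  loop 1: 8 segments, perimeter = 6.7438
Total perimeter = 6.744


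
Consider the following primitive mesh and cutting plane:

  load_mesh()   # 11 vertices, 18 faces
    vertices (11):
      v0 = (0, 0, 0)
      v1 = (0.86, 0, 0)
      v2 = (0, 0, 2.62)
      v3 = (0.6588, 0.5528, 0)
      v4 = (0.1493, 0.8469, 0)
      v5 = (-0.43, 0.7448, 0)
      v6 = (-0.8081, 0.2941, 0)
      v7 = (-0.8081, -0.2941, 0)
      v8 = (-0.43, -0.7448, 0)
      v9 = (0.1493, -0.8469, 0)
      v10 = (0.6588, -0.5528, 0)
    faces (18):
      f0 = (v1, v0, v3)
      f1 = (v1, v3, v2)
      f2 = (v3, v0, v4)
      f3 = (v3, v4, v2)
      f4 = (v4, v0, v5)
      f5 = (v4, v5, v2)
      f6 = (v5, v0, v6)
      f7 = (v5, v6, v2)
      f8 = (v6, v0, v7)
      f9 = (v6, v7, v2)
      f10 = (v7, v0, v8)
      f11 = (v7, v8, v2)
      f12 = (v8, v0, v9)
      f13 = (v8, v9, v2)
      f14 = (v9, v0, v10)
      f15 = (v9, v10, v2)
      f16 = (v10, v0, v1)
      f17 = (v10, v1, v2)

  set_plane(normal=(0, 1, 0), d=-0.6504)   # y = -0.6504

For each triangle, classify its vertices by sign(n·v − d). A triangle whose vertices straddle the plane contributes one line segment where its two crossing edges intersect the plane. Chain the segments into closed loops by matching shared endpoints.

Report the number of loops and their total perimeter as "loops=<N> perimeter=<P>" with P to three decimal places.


loops=1 perimeter=2.634

Straddling triangles (6 of 18):
  (v7,v0,v8) [++-] → (-0.375499, -0.6504, 0)–(-0.509194, -0.6504, 0)  len=0.1337
  (v7,v8,v2) [+-+] → (-0.509194, -0.6504, 0)–(-0.375499, -0.6504, 0.332073)  len=0.3580
  (v8,v0,v9) [-+-] → (-0.375499, -0.6504, 0)–(0.114659, -0.6504, 0)  len=0.4902
  (v8,v9,v2) [--+] → (0.114659, -0.6504, 0.607899)–(-0.375499, -0.6504, 0.332073)  len=0.5624
  (v9,v0,v10) [-++] → (0.114659, -0.6504, 0)–(0.489717, -0.6504, 0)  len=0.3751
  (v9,v10,v2) [-++] → (0.489717, -0.6504, 0)–(0.114659, -0.6504, 0.607899)  len=0.7143

Chained into 1 loop(s):
  loop 1: 6 segments, perimeter = 2.6336
Total perimeter = 2.634


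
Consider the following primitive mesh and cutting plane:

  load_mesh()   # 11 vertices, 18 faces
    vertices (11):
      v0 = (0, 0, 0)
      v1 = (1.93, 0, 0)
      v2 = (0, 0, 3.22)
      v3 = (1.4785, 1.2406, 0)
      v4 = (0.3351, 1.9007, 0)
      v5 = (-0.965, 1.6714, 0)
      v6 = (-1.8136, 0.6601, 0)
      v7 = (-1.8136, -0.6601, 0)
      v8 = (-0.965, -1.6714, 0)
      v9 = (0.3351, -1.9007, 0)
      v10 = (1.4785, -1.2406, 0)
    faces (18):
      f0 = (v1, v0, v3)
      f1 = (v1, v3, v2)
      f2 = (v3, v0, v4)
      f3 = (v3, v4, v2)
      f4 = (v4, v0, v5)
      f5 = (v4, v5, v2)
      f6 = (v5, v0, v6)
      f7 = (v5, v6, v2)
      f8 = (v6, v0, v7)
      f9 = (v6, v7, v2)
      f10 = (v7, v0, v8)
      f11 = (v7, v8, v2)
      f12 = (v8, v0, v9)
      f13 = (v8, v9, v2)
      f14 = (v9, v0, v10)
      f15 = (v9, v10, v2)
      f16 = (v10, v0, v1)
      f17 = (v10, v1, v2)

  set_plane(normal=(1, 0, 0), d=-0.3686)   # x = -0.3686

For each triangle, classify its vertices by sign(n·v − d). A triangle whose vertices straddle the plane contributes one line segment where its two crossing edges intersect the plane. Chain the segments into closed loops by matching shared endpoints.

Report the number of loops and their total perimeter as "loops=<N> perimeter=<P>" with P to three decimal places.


Straddling triangles (10 of 18):
  (v4,v0,v5) [++-] → (-0.3686, 0.638423, 0)–(-0.3686, 1.77659, 0)  len=1.1382
  (v4,v5,v2) [+-+] → (-0.3686, 1.77659, 0)–(-0.3686, 0.638423, 1.99006)  len=2.2925
  (v5,v0,v6) [-+-] → (-0.3686, 0.638423, 0)–(-0.3686, 0.13416, 0)  len=0.5043
  (v5,v6,v2) [--+] → (-0.3686, 0.13416, 2.56556)–(-0.3686, 0.638423, 1.99006)  len=0.7652
  (v6,v0,v7) [-+-] → (-0.3686, 0.13416, 0)–(-0.3686, -0.13416, 0)  len=0.2683
  (v6,v7,v2) [--+] → (-0.3686, -0.13416, 2.56556)–(-0.3686, 0.13416, 2.56556)  len=0.2683
  (v7,v0,v8) [-+-] → (-0.3686, -0.13416, 0)–(-0.3686, -0.638423, 0)  len=0.5043
  (v7,v8,v2) [--+] → (-0.3686, -0.638423, 1.99006)–(-0.3686, -0.13416, 2.56556)  len=0.7652
  (v8,v0,v9) [-++] → (-0.3686, -0.638423, 0)–(-0.3686, -1.77659, 0)  len=1.1382
  (v8,v9,v2) [-++] → (-0.3686, -1.77659, 0)–(-0.3686, -0.638423, 1.99006)  len=2.2925

Chained into 1 loop(s):
  loop 1: 10 segments, perimeter = 9.9369
Total perimeter = 9.937

loops=1 perimeter=9.937


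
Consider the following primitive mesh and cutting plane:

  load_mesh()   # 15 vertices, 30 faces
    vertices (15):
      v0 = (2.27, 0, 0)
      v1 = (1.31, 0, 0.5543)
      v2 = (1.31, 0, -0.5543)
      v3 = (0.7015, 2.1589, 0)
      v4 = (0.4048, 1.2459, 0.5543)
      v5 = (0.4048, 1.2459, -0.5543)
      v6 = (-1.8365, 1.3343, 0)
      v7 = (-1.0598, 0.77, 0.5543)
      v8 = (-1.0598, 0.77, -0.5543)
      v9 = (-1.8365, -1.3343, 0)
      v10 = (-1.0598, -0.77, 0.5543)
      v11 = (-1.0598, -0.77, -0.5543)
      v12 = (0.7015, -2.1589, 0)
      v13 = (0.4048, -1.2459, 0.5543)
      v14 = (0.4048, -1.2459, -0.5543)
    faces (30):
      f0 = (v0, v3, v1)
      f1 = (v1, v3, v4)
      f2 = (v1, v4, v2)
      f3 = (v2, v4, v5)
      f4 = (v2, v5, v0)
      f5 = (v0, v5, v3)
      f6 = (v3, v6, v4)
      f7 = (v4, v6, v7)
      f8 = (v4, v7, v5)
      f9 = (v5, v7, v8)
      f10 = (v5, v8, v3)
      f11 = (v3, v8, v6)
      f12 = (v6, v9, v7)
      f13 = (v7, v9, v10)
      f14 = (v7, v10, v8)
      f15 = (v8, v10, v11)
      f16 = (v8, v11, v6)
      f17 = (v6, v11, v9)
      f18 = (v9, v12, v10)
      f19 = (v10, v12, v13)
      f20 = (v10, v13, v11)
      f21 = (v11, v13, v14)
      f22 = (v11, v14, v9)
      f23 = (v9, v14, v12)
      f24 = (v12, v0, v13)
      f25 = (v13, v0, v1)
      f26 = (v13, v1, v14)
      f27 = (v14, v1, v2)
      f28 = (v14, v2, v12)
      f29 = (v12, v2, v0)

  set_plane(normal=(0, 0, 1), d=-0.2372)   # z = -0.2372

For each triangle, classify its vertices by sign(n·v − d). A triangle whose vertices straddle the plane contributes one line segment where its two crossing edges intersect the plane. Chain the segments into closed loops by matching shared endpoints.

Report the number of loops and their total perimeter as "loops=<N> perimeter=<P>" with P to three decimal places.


loops=2 perimeter=18.628

Straddling triangles (20 of 30):
  (v1,v4,v2) [++-] → (1.05108, 0.356373, -0.2372)–(1.31, 0, -0.2372)  len=0.4405
  (v2,v4,v5) [-+-] → (1.05108, 0.356373, -0.2372)–(0.4048, 1.2459, -0.2372)  len=1.0995
  (v2,v5,v0) [--+] → (1.47183, 0.533154, -0.2372)–(1.85919, 0, -0.2372)  len=0.6590
  (v0,v5,v3) [+-+] → (1.47183, 0.533154, -0.2372)–(0.574534, 1.7682, -0.2372)  len=1.5266
  (v4,v7,v5) [++-] → (-0.014129, 1.10978, -0.2372)–(0.4048, 1.2459, -0.2372)  len=0.4405
  (v5,v7,v8) [-+-] → (-0.014129, 1.10978, -0.2372)–(-1.0598, 0.77, -0.2372)  len=1.0995
  (v5,v8,v3) [--+] → (-0.052208, 1.56455, -0.2372)–(0.574534, 1.7682, -0.2372)  len=0.6590
  (v3,v8,v6) [+-+] → (-0.052208, 1.56455, -0.2372)–(-1.50413, 1.09282, -0.2372)  len=1.5266
  (v7,v10,v8) [++-] → (-1.0598, 0.329504, -0.2372)–(-1.0598, 0.77, -0.2372)  len=0.4405
  (v8,v10,v11) [-+-] → (-1.0598, 0.329504, -0.2372)–(-1.0598, -0.77, -0.2372)  len=1.0995
  (v8,v11,v6) [--+] → (-1.50413, 0.433813, -0.2372)–(-1.50413, 1.09282, -0.2372)  len=0.6590
  (v6,v11,v9) [+-+] → (-1.50413, 0.433813, -0.2372)–(-1.50413, -1.09282, -0.2372)  len=1.5266
  (v10,v13,v11) [++-] → (-0.640871, -0.906125, -0.2372)–(-1.0598, -0.77, -0.2372)  len=0.4405
  (v11,v13,v14) [-+-] → (-0.640871, -0.906125, -0.2372)–(0.4048, -1.2459, -0.2372)  len=1.0995
  (v11,v14,v9) [--+] → (-0.877387, -1.29647, -0.2372)–(-1.50413, -1.09282, -0.2372)  len=0.6590
  (v9,v14,v12) [+-+] → (-0.877387, -1.29647, -0.2372)–(0.574534, -1.7682, -0.2372)  len=1.5266
  (v13,v1,v14) [++-] → (0.66372, -0.889527, -0.2372)–(0.4048, -1.2459, -0.2372)  len=0.4405
  (v14,v1,v2) [-+-] → (0.66372, -0.889527, -0.2372)–(1.31, 0, -0.2372)  len=1.0995
  (v14,v2,v12) [--+] → (0.961894, -1.23505, -0.2372)–(0.574534, -1.7682, -0.2372)  len=0.6590
  (v12,v2,v0) [+-+] → (0.961894, -1.23505, -0.2372)–(1.85919, 0, -0.2372)  len=1.5266

Chained into 2 loop(s):
  loop 1: 10 segments, perimeter = 7.7000
  loop 2: 10 segments, perimeter = 10.9281
Total perimeter = 18.628


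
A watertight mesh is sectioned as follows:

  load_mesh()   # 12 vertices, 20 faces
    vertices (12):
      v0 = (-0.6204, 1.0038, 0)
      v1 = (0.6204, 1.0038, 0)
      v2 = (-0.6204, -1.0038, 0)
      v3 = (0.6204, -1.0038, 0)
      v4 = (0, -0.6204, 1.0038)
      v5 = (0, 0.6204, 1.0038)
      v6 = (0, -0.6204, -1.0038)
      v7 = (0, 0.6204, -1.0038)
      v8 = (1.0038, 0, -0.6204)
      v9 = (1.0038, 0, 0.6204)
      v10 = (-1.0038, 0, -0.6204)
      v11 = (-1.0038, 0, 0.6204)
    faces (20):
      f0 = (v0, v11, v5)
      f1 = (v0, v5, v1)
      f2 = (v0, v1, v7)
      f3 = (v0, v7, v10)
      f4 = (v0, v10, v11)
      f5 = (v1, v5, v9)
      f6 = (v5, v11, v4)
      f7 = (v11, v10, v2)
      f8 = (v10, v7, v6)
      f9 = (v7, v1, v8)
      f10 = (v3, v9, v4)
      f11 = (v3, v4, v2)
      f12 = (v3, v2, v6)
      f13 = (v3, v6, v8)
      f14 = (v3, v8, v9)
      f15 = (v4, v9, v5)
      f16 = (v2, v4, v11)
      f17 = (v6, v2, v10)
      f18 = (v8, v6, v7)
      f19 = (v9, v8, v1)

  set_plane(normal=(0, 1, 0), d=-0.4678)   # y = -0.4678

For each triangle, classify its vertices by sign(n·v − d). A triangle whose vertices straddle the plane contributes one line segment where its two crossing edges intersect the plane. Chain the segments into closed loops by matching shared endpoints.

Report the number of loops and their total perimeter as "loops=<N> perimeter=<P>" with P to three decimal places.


loops=1 perimeter=5.653

Straddling triangles (10 of 20):
  (v5,v11,v4) [++-] → (-0.246905, -0.4678, 0.909495)–(0, -0.4678, 1.0038)  len=0.2643
  (v11,v10,v2) [++-] → (-0.825124, -0.4678, -0.331276)–(-0.825124, -0.4678, 0.331276)  len=0.6626
  (v10,v7,v6) [++-] → (0, -0.4678, -1.0038)–(-0.246905, -0.4678, -0.909495)  len=0.2643
  (v3,v9,v4) [-+-] → (0.825124, -0.4678, 0.331276)–(0.246905, -0.4678, 0.909495)  len=0.8177
  (v3,v6,v8) [--+] → (0.246905, -0.4678, -0.909495)–(0.825124, -0.4678, -0.331276)  len=0.8177
  (v3,v8,v9) [-++] → (0.825124, -0.4678, -0.331276)–(0.825124, -0.4678, 0.331276)  len=0.6626
  (v4,v9,v5) [-++] → (0.246905, -0.4678, 0.909495)–(0, -0.4678, 1.0038)  len=0.2643
  (v2,v4,v11) [--+] → (-0.246905, -0.4678, 0.909495)–(-0.825124, -0.4678, 0.331276)  len=0.8177
  (v6,v2,v10) [--+] → (-0.825124, -0.4678, -0.331276)–(-0.246905, -0.4678, -0.909495)  len=0.8177
  (v8,v6,v7) [+-+] → (0.246905, -0.4678, -0.909495)–(0, -0.4678, -1.0038)  len=0.2643

Chained into 1 loop(s):
  loop 1: 10 segments, perimeter = 5.6532
Total perimeter = 5.653


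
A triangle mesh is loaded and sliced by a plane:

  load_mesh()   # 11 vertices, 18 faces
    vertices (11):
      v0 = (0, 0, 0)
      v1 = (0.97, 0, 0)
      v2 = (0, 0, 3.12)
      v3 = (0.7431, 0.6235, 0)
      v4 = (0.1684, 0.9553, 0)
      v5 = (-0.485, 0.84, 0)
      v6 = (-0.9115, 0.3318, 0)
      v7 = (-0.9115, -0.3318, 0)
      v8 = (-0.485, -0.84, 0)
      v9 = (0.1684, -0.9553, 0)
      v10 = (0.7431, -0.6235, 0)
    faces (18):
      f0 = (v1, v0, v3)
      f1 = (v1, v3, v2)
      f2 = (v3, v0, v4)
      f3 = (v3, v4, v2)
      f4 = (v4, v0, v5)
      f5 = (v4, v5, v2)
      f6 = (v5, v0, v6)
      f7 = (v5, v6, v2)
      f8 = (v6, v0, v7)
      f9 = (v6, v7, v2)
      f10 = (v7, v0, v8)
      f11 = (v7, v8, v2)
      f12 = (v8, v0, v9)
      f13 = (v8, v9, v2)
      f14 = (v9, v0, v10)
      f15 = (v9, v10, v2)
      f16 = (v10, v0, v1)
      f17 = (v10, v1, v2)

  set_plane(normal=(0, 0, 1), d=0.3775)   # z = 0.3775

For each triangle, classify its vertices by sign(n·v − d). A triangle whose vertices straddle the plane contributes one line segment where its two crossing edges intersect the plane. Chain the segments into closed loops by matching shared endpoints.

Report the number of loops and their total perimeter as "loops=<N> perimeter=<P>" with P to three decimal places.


loops=1 perimeter=5.249

Straddling triangles (9 of 18):
  (v1,v3,v2) [--+] → (0.65319, 0.54806, 0.3775)–(0.852636, 0, 0.3775)  len=0.5832
  (v3,v4,v2) [--+] → (0.148025, 0.839715, 0.3775)–(0.65319, 0.54806, 0.3775)  len=0.5833
  (v4,v5,v2) [--+] → (-0.426318, 0.738365, 0.3775)–(0.148025, 0.839715, 0.3775)  len=0.5832
  (v5,v6,v2) [--+] → (-0.801214, 0.291654, 0.3775)–(-0.426318, 0.738365, 0.3775)  len=0.5832
  (v6,v7,v2) [--+] → (-0.801214, -0.291654, 0.3775)–(-0.801214, 0.291654, 0.3775)  len=0.5833
  (v7,v8,v2) [--+] → (-0.426318, -0.738365, 0.3775)–(-0.801214, -0.291654, 0.3775)  len=0.5832
  (v8,v9,v2) [--+] → (0.148025, -0.839715, 0.3775)–(-0.426318, -0.738365, 0.3775)  len=0.5832
  (v9,v10,v2) [--+] → (0.65319, -0.54806, 0.3775)–(0.148025, -0.839715, 0.3775)  len=0.5833
  (v10,v1,v2) [--+] → (0.852636, 0, 0.3775)–(0.65319, -0.54806, 0.3775)  len=0.5832

Chained into 1 loop(s):
  loop 1: 9 segments, perimeter = 5.2492
Total perimeter = 5.249


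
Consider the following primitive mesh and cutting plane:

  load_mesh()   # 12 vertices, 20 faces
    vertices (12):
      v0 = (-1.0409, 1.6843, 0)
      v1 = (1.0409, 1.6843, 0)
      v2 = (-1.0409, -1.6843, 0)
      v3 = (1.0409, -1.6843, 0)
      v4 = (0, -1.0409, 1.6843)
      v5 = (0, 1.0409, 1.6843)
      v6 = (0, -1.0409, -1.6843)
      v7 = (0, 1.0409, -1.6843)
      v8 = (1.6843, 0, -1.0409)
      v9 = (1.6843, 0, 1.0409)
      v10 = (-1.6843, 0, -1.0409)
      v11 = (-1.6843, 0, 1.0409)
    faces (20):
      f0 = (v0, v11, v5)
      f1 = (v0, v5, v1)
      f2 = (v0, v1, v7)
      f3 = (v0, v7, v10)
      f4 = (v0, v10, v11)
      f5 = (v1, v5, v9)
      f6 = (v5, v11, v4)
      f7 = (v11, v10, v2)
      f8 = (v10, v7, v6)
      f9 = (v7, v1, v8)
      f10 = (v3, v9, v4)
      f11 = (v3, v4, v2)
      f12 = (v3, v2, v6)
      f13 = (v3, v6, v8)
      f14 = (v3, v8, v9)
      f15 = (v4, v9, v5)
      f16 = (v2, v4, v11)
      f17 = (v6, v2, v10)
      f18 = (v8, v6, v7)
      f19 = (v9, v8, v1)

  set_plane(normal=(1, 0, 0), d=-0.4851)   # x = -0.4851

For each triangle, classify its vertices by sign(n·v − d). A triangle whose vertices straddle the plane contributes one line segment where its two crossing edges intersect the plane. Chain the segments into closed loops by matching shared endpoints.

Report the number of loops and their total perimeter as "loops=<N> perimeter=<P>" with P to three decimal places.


loops=1 perimeter=10.207

Straddling triangles (10 of 20):
  (v0,v11,v5) [--+] → (-0.4851, 0.741107, 1.49899)–(-0.4851, 1.34075, 0.899351)  len=0.8480
  (v0,v5,v1) [-++] → (-0.4851, 1.34075, 0.899351)–(-0.4851, 1.6843, 0)  len=0.9627
  (v0,v1,v7) [-++] → (-0.4851, 1.6843, 0)–(-0.4851, 1.34075, -0.899351)  len=0.9627
  (v0,v7,v10) [-+-] → (-0.4851, 1.34075, -0.899351)–(-0.4851, 0.741107, -1.49899)  len=0.8480
  (v5,v11,v4) [+-+] → (-0.4851, 0.741107, 1.49899)–(-0.4851, -0.741107, 1.49899)  len=1.4822
  (v10,v7,v6) [-++] → (-0.4851, 0.741107, -1.49899)–(-0.4851, -0.741107, -1.49899)  len=1.4822
  (v3,v4,v2) [++-] → (-0.4851, -1.34075, 0.899351)–(-0.4851, -1.6843, 0)  len=0.9627
  (v3,v2,v6) [+-+] → (-0.4851, -1.6843, 0)–(-0.4851, -1.34075, -0.899351)  len=0.9627
  (v2,v4,v11) [-+-] → (-0.4851, -1.34075, 0.899351)–(-0.4851, -0.741107, 1.49899)  len=0.8480
  (v6,v2,v10) [+--] → (-0.4851, -1.34075, -0.899351)–(-0.4851, -0.741107, -1.49899)  len=0.8480

Chained into 1 loop(s):
  loop 1: 10 segments, perimeter = 10.2075
Total perimeter = 10.207


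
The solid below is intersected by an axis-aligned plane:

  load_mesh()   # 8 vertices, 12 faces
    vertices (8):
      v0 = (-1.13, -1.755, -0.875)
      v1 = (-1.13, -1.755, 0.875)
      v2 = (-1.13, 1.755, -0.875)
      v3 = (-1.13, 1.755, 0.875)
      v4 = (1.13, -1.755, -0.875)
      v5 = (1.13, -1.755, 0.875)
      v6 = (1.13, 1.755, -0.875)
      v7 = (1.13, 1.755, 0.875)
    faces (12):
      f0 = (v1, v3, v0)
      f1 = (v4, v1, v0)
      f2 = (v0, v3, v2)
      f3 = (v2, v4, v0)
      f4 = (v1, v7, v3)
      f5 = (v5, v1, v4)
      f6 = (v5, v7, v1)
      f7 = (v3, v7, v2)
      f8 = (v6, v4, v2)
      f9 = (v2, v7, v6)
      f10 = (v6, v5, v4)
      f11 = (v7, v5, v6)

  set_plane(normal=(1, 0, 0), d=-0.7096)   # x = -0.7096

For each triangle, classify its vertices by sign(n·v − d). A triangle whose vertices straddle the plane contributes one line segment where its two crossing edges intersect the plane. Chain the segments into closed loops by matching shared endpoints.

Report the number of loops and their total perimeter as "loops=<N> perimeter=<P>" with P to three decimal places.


loops=1 perimeter=10.520

Straddling triangles (8 of 12):
  (v4,v1,v0) [+--] → (-0.7096, -1.755, 0.549469)–(-0.7096, -1.755, -0.875)  len=1.4245
  (v2,v4,v0) [-+-] → (-0.7096, 1.10208, -0.875)–(-0.7096, -1.755, -0.875)  len=2.8571
  (v1,v7,v3) [-+-] → (-0.7096, -1.10208, 0.875)–(-0.7096, 1.755, 0.875)  len=2.8571
  (v5,v1,v4) [+-+] → (-0.7096, -1.755, 0.875)–(-0.7096, -1.755, 0.549469)  len=0.3255
  (v5,v7,v1) [++-] → (-0.7096, -1.10208, 0.875)–(-0.7096, -1.755, 0.875)  len=0.6529
  (v3,v7,v2) [-+-] → (-0.7096, 1.755, 0.875)–(-0.7096, 1.755, -0.549469)  len=1.4245
  (v6,v4,v2) [++-] → (-0.7096, 1.10208, -0.875)–(-0.7096, 1.755, -0.875)  len=0.6529
  (v2,v7,v6) [-++] → (-0.7096, 1.755, -0.549469)–(-0.7096, 1.755, -0.875)  len=0.3255

Chained into 1 loop(s):
  loop 1: 8 segments, perimeter = 10.5200
Total perimeter = 10.520


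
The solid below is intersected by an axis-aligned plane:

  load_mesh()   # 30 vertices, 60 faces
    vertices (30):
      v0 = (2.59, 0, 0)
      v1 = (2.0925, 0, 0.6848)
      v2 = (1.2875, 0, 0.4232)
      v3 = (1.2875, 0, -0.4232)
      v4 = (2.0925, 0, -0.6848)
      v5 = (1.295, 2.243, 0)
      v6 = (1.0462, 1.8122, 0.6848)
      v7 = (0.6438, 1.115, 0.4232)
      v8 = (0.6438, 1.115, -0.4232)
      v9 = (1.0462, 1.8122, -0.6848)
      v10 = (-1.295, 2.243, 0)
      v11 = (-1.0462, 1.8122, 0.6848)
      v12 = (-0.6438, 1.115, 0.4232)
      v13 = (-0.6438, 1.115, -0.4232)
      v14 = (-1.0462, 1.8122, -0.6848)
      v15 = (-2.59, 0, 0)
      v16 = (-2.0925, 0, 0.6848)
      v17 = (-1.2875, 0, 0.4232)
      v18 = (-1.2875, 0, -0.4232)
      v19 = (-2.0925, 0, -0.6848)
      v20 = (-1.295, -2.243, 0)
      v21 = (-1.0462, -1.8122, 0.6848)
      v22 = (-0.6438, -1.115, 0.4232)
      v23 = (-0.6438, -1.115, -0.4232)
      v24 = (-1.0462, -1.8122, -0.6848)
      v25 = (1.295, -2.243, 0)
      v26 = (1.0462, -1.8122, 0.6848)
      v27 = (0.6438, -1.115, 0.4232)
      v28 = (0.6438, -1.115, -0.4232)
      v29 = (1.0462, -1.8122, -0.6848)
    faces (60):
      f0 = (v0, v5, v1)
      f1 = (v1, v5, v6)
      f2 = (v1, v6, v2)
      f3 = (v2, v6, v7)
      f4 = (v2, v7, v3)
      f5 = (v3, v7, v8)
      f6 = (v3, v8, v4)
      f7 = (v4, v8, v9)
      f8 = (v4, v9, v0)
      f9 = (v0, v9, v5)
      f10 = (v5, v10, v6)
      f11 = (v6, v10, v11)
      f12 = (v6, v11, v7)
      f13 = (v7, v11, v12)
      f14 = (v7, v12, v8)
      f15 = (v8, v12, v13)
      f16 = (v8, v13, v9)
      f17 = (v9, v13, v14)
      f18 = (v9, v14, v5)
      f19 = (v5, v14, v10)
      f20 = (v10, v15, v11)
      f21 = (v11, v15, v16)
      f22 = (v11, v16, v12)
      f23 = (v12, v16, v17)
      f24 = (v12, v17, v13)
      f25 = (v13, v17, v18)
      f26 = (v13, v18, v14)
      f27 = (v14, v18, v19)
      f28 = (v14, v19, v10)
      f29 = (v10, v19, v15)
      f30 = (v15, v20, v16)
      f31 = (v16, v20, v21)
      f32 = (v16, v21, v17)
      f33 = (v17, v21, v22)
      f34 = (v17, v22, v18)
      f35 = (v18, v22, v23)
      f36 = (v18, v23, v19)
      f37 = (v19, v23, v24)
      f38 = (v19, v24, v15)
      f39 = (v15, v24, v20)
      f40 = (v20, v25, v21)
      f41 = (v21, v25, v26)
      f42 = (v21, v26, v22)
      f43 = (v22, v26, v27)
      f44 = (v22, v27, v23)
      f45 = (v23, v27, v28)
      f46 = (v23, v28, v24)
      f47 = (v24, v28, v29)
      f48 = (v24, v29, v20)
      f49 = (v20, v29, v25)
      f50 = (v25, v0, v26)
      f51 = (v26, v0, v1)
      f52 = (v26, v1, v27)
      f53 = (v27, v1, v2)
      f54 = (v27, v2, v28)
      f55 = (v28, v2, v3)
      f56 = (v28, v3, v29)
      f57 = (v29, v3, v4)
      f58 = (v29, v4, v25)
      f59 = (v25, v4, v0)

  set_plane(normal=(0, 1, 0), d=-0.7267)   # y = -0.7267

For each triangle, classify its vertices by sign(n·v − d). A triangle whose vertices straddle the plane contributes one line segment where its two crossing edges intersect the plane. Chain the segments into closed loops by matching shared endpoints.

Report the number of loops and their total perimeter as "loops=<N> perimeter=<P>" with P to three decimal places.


loops=2 perimeter=8.464

Straddling triangles (20 of 60):
  (v15,v20,v16) [+-+] → (-2.17044, -0.7267, 0)–(-1.83412, -0.7267, 0.462935)  len=0.5722
  (v16,v20,v21) [+--] → (-1.83412, -0.7267, 0.462935)–(-1.67293, -0.7267, 0.6848)  len=0.2742
  (v16,v21,v17) [+-+] → (-1.67293, -0.7267, 0.6848)–(-1.19074, -0.7267, 0.528103)  len=0.5070
  (v17,v21,v22) [+--] → (-1.19074, -0.7267, 0.528103)–(-0.867969, -0.7267, 0.4232)  len=0.3394
  (v17,v22,v18) [+-+] → (-0.867969, -0.7267, 0.4232)–(-0.867969, -0.7267, 0.12844)  len=0.2948
  (v18,v22,v23) [+--] → (-0.867969, -0.7267, 0.12844)–(-0.867969, -0.7267, -0.4232)  len=0.5516
  (v18,v23,v19) [+-+] → (-0.867969, -0.7267, -0.4232)–(-1.14831, -0.7267, -0.514302)  len=0.2948
  (v19,v23,v24) [+--] → (-1.14831, -0.7267, -0.514302)–(-1.67293, -0.7267, -0.6848)  len=0.5516
  (v19,v24,v15) [+-+] → (-1.67293, -0.7267, -0.6848)–(-1.97093, -0.7267, -0.274608)  len=0.5070
  (v15,v24,v20) [+--] → (-1.97093, -0.7267, -0.274608)–(-2.17044, -0.7267, 0)  len=0.3394
  (v25,v0,v26) [-+-] → (2.17044, -0.7267, 0)–(1.97093, -0.7267, 0.274608)  len=0.3394
  (v26,v0,v1) [-++] → (1.97093, -0.7267, 0.274608)–(1.67293, -0.7267, 0.6848)  len=0.5070
  (v26,v1,v27) [-+-] → (1.67293, -0.7267, 0.6848)–(1.14831, -0.7267, 0.514302)  len=0.5516
  (v27,v1,v2) [-++] → (1.14831, -0.7267, 0.514302)–(0.867969, -0.7267, 0.4232)  len=0.2948
  (v27,v2,v28) [-+-] → (0.867969, -0.7267, 0.4232)–(0.867969, -0.7267, -0.12844)  len=0.5516
  (v28,v2,v3) [-++] → (0.867969, -0.7267, -0.12844)–(0.867969, -0.7267, -0.4232)  len=0.2948
  (v28,v3,v29) [-+-] → (0.867969, -0.7267, -0.4232)–(1.19074, -0.7267, -0.528103)  len=0.3394
  (v29,v3,v4) [-++] → (1.19074, -0.7267, -0.528103)–(1.67293, -0.7267, -0.6848)  len=0.5070
  (v29,v4,v25) [-+-] → (1.67293, -0.7267, -0.6848)–(1.83412, -0.7267, -0.462935)  len=0.2742
  (v25,v4,v0) [-++] → (1.83412, -0.7267, -0.462935)–(2.17044, -0.7267, 0)  len=0.5722

Chained into 2 loop(s):
  loop 1: 10 segments, perimeter = 4.2321
  loop 2: 10 segments, perimeter = 4.2321
Total perimeter = 8.464
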